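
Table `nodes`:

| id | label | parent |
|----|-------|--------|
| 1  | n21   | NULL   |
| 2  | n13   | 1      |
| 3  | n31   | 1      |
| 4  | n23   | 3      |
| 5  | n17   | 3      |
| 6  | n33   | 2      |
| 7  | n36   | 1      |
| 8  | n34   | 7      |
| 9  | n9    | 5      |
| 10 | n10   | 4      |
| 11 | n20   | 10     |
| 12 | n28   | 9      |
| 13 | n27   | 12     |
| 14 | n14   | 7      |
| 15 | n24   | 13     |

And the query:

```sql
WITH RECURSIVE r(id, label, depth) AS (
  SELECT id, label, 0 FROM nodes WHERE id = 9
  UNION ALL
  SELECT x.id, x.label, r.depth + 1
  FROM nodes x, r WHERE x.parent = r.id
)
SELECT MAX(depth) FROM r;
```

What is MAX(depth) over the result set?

3

Base: id=9 (n9) at depth 0.
Iteration 1: rows with parent in {9} -> n28 (id 12, depth 1).
Iteration 2: rows with parent in {12} -> n27 (id 13, depth 2).
Iteration 3: rows with parent in {13} -> n24 (id 15, depth 3).
Iteration 4: no rows with parent in {15}; recursion stops.
depth values: 0, 1, 2, 3; the maximum is 3.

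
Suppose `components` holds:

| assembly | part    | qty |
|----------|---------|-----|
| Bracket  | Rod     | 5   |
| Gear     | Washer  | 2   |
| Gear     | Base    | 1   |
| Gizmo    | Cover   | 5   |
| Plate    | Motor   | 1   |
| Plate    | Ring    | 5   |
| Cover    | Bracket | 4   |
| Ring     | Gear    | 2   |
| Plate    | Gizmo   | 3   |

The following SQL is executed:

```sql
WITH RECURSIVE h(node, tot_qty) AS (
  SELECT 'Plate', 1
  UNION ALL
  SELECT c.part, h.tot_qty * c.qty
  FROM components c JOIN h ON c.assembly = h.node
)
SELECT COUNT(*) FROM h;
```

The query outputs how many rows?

Base: (Plate, tot_qty=1).
Iteration 1: components of {Plate} -> Gizmo = 1*3 = 3, Motor = 1*1 = 1, Ring = 1*5 = 5.
Iteration 2: components of {Gizmo,Motor,Ring} -> Cover = 3*5 = 15, Gear = 5*2 = 10.
Iteration 3: components of {Cover,Gear} -> Base = 10*1 = 10, Bracket = 15*4 = 60, Washer = 10*2 = 20.
Iteration 4: components of {Base,Bracket,Washer} -> Rod = 60*5 = 300.
Iteration 5: no further components; recursion stops.
Total rows emitted: 10.

10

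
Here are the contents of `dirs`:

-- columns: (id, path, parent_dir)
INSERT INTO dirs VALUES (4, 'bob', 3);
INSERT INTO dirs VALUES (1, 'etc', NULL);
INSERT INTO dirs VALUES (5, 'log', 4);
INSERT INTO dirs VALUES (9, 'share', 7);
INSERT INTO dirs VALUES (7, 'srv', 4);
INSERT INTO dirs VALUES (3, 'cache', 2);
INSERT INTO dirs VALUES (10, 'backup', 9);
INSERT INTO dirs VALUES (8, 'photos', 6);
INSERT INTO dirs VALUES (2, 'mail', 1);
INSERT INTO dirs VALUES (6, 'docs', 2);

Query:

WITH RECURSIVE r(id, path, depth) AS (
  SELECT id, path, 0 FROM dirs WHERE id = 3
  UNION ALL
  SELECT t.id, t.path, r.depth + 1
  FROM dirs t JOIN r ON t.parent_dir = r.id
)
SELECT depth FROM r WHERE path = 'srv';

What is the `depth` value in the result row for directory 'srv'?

2

Base: id=3 (cache) at depth 0.
Iteration 1: rows with parent_dir in {3} -> bob (id 4, depth 1).
Iteration 2: rows with parent_dir in {4} -> log (id 5, depth 2), srv (id 7, depth 2).
Iteration 3: rows with parent_dir in {5,7} -> share (id 9, depth 3).
Iteration 4: rows with parent_dir in {9} -> backup (id 10, depth 4).
Iteration 5: no rows with parent_dir in {10}; recursion stops.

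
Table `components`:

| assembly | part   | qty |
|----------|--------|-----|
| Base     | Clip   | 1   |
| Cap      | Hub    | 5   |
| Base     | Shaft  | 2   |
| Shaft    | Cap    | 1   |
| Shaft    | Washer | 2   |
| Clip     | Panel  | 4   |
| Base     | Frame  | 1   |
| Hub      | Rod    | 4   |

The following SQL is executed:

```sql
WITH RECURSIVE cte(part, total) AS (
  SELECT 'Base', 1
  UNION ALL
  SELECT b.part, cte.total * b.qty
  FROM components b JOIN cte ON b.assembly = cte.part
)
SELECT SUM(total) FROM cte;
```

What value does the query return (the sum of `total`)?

Base: (Base, total=1).
Iteration 1: components of {Base} -> Clip = 1*1 = 1, Frame = 1*1 = 1, Shaft = 1*2 = 2.
Iteration 2: components of {Clip,Frame,Shaft} -> Cap = 2*1 = 2, Panel = 1*4 = 4, Washer = 2*2 = 4.
Iteration 3: components of {Cap,Panel,Washer} -> Hub = 2*5 = 10.
Iteration 4: components of {Hub} -> Rod = 10*4 = 40.
Iteration 5: no further components; recursion stops.
SUM(total) = 1 + 1 + 2 + 1 + 4 + 2 + 4 + 10 + 40 = 65.

65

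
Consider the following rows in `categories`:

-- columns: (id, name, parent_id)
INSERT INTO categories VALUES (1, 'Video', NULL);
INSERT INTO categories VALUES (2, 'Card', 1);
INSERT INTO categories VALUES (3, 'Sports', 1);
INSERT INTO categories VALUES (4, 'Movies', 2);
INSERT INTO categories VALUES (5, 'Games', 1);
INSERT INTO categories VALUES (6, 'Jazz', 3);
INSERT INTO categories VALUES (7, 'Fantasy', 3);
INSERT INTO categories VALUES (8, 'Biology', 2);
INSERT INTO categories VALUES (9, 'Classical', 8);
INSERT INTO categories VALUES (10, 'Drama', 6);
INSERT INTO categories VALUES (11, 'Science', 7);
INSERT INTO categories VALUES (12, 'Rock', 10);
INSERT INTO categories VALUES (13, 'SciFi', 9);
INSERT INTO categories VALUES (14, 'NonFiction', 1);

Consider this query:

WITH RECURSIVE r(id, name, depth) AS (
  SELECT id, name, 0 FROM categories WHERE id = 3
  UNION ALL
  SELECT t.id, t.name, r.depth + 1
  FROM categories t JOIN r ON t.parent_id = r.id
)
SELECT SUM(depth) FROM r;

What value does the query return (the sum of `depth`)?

Base: id=3 (Sports) at depth 0.
Iteration 1: rows with parent_id in {3} -> Jazz (id 6, depth 1), Fantasy (id 7, depth 1).
Iteration 2: rows with parent_id in {6,7} -> Drama (id 10, depth 2), Science (id 11, depth 2).
Iteration 3: rows with parent_id in {10,11} -> Rock (id 12, depth 3).
Iteration 4: no rows with parent_id in {12}; recursion stops.
SUM(depth) = 0 + 1 + 1 + 2 + 2 + 3 = 9.

9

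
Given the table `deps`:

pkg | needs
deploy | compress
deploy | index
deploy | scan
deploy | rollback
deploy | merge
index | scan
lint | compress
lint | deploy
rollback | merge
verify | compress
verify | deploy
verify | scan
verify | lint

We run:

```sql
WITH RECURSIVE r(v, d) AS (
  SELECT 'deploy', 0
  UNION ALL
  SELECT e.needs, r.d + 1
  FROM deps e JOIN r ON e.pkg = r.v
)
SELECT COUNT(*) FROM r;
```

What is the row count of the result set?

Base: (deploy, d=0).
Iteration 1: edges from {deploy} -> (compress, d=1), (index, d=1), (merge, d=1), (rollback, d=1), (scan, d=1).
Iteration 2: edges from {compress,index,merge,rollback,scan} -> (merge, d=2), (scan, d=2).
Iteration 3: no outgoing edges from {merge,scan}; recursion stops.
Total rows emitted: 8.

8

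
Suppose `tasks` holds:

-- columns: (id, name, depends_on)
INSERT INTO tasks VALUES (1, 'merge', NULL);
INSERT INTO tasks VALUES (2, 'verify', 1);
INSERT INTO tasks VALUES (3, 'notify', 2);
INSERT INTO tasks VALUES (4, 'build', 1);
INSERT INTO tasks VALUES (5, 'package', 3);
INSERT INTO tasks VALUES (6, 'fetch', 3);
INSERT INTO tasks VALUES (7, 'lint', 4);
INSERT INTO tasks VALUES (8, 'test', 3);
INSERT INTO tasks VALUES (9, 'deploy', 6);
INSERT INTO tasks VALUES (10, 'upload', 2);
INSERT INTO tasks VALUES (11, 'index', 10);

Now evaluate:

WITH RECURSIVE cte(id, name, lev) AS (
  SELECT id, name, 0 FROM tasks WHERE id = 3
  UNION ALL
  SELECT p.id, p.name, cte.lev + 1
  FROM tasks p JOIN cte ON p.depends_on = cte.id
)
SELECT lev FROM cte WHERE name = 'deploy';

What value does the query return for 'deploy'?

Base: id=3 (notify) at lev 0.
Iteration 1: rows with depends_on in {3} -> package (id 5, lev 1), fetch (id 6, lev 1), test (id 8, lev 1).
Iteration 2: rows with depends_on in {5,6,8} -> deploy (id 9, lev 2).
Iteration 3: no rows with depends_on in {9}; recursion stops.

2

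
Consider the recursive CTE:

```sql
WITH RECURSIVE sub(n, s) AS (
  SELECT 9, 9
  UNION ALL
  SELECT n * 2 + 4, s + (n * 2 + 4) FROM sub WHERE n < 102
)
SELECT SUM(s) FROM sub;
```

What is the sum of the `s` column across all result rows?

Base: n=9, s=9.
Iteration 1: 9 < 102 holds -> n = 9 * 2 + 4 = 22, s = 9 + 22 = 31.
Iteration 2: 22 < 102 holds -> n = 22 * 2 + 4 = 48, s = 31 + 48 = 79.
Iteration 3: 48 < 102 holds -> n = 48 * 2 + 4 = 100, s = 79 + 100 = 179.
Iteration 4: 100 < 102 holds -> n = 100 * 2 + 4 = 204, s = 179 + 204 = 383.
Iteration 5: 204 < 102 fails; recursion stops.
SUM(s) = 9 + 31 + 79 + 179 + 383 = 681.

681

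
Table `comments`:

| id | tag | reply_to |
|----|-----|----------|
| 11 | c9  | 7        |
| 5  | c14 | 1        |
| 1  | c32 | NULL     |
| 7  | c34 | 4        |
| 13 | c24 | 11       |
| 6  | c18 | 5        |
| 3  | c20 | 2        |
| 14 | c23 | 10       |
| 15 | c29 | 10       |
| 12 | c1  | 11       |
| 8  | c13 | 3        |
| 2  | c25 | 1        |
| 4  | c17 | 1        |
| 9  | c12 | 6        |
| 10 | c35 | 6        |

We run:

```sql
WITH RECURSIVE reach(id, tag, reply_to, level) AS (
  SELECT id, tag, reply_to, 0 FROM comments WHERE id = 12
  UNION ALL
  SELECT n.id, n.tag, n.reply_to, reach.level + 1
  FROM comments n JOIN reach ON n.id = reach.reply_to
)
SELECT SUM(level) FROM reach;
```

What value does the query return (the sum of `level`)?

10

Base: id=12 (c1), reply_to=11, level 0.
Iteration 1: join on id=11 -> c9 (id 11, reply_to=7, level 1).
Iteration 2: join on id=7 -> c34 (id 7, reply_to=4, level 2).
Iteration 3: join on id=4 -> c17 (id 4, reply_to=1, level 3).
Iteration 4: join on id=1 -> c32 (id 1, reply_to=NULL, level 4).
Iteration 5: reply_to is NULL; no match; recursion stops.
SUM(level) = 0 + 1 + 2 + 3 + 4 = 10.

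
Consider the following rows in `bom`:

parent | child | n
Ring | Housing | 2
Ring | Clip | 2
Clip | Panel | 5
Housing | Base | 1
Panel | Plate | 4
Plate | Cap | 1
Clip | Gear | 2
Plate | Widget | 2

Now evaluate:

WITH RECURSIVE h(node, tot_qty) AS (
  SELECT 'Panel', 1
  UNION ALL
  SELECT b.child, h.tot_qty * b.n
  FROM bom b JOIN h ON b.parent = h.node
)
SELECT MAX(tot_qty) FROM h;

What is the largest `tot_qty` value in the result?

8

Base: (Panel, tot_qty=1).
Iteration 1: components of {Panel} -> Plate = 1*4 = 4.
Iteration 2: components of {Plate} -> Cap = 4*1 = 4, Widget = 4*2 = 8.
Iteration 3: no further components; recursion stops.
tot_qty values: 1, 4, 4, 8; the maximum is 8.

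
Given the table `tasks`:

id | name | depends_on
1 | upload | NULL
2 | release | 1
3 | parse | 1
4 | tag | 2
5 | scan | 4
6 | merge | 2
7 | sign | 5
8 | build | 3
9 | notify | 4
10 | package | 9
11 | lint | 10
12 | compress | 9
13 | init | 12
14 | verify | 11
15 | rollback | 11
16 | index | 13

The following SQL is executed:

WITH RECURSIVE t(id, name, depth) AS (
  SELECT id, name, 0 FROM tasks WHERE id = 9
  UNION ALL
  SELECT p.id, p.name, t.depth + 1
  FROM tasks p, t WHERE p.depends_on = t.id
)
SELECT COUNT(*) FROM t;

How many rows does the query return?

8

Base: id=9 (notify) at depth 0.
Iteration 1: rows with depends_on in {9} -> package (id 10, depth 1), compress (id 12, depth 1).
Iteration 2: rows with depends_on in {10,12} -> lint (id 11, depth 2), init (id 13, depth 2).
Iteration 3: rows with depends_on in {11,13} -> verify (id 14, depth 3), rollback (id 15, depth 3), index (id 16, depth 3).
Iteration 4: no rows with depends_on in {14,15,16}; recursion stops.
Total rows emitted: 8.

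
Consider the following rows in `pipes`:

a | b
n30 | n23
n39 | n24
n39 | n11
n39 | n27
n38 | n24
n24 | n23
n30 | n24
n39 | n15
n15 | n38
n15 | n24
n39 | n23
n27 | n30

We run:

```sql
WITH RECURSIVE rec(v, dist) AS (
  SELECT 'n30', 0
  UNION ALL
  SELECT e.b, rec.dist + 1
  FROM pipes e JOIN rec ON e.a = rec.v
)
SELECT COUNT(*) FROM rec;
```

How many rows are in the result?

4

Base: (n30, dist=0).
Iteration 1: edges from {n30} -> (n23, dist=1), (n24, dist=1).
Iteration 2: edges from {n23,n24} -> (n23, dist=2).
Iteration 3: no outgoing edges from {n23}; recursion stops.
Total rows emitted: 4.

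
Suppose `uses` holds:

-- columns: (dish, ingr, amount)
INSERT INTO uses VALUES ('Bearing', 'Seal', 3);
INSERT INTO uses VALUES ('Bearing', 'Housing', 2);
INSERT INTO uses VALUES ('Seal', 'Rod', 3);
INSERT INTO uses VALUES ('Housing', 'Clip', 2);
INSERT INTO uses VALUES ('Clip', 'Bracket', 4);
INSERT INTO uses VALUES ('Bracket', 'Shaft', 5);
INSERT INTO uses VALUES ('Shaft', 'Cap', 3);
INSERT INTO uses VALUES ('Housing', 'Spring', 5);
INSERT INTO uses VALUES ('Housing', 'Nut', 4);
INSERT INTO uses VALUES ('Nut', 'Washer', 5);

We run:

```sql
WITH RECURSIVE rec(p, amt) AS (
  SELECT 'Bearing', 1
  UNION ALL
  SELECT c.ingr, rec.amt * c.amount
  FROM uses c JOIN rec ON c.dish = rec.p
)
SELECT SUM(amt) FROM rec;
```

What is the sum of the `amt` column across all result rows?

413

Base: (Bearing, amt=1).
Iteration 1: components of {Bearing} -> Housing = 1*2 = 2, Seal = 1*3 = 3.
Iteration 2: components of {Housing,Seal} -> Clip = 2*2 = 4, Nut = 2*4 = 8, Rod = 3*3 = 9, Spring = 2*5 = 10.
Iteration 3: components of {Clip,Nut,Rod,Spring} -> Bracket = 4*4 = 16, Washer = 8*5 = 40.
Iteration 4: components of {Bracket,Washer} -> Shaft = 16*5 = 80.
Iteration 5: components of {Shaft} -> Cap = 80*3 = 240.
Iteration 6: no further components; recursion stops.
SUM(amt) = 1 + 3 + 2 + 9 + 4 + 10 + 8 + 16 + 40 + 80 + 240 = 413.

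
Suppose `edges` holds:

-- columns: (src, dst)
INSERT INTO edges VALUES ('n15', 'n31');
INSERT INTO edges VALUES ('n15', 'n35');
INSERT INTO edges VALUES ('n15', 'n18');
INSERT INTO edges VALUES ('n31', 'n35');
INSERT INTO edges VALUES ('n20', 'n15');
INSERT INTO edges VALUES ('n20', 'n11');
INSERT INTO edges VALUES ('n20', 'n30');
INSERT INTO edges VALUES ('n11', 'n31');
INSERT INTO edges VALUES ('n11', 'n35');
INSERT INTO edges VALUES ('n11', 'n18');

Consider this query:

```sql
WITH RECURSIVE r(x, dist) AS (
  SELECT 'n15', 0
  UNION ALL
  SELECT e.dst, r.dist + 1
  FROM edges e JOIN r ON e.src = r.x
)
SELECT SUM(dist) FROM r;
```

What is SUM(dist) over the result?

Base: (n15, dist=0).
Iteration 1: edges from {n15} -> (n18, dist=1), (n31, dist=1), (n35, dist=1).
Iteration 2: edges from {n18,n31,n35} -> (n35, dist=2).
Iteration 3: no outgoing edges from {n35}; recursion stops.
SUM(dist) = 0 + 1 + 1 + 1 + 2 = 5.

5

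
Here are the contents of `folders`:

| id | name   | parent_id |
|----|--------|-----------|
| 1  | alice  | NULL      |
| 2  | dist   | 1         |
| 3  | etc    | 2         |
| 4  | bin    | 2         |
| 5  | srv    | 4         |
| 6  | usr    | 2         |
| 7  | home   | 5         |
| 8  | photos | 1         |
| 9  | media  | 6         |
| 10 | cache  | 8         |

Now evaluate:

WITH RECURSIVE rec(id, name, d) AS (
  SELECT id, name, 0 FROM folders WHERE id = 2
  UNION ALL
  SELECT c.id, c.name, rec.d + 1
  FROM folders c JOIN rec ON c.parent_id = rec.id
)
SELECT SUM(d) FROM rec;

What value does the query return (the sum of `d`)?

10

Base: id=2 (dist) at d 0.
Iteration 1: rows with parent_id in {2} -> etc (id 3, d 1), bin (id 4, d 1), usr (id 6, d 1).
Iteration 2: rows with parent_id in {3,4,6} -> srv (id 5, d 2), media (id 9, d 2).
Iteration 3: rows with parent_id in {5,9} -> home (id 7, d 3).
Iteration 4: no rows with parent_id in {7}; recursion stops.
SUM(d) = 0 + 1 + 1 + 1 + 2 + 2 + 3 = 10.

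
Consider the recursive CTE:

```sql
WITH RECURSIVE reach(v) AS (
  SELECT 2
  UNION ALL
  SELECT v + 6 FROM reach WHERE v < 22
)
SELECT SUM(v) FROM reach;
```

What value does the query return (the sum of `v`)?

Base: v=2.
Iteration 1: 2 < 22 holds -> v = 2 + 6 = 8.
Iteration 2: 8 < 22 holds -> v = 8 + 6 = 14.
Iteration 3: 14 < 22 holds -> v = 14 + 6 = 20.
Iteration 4: 20 < 22 holds -> v = 20 + 6 = 26.
Iteration 5: 26 < 22 fails; recursion stops.
SUM(v) = 2 + 8 + 14 + 20 + 26 = 70.

70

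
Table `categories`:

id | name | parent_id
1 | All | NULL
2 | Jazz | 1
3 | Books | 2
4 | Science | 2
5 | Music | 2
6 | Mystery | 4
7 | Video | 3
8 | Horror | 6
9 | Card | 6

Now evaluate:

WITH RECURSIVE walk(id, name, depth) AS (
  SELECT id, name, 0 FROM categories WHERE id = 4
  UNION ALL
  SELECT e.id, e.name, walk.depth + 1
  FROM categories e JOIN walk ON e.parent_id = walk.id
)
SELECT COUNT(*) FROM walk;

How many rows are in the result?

4

Base: id=4 (Science) at depth 0.
Iteration 1: rows with parent_id in {4} -> Mystery (id 6, depth 1).
Iteration 2: rows with parent_id in {6} -> Horror (id 8, depth 2), Card (id 9, depth 2).
Iteration 3: no rows with parent_id in {8,9}; recursion stops.
Total rows emitted: 4.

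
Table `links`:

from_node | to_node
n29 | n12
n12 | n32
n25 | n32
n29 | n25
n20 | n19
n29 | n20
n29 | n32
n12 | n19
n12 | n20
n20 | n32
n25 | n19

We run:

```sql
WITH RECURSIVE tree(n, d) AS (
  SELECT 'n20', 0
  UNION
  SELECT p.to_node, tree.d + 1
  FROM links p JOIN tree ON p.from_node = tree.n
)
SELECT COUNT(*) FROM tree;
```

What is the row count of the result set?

Base: (n20, d=0).
Iteration 1: edges from {n20} -> (n19, d=1), (n32, d=1).
Iteration 2: no outgoing edges from {n19,n32}; recursion stops.
Total rows emitted: 3.

3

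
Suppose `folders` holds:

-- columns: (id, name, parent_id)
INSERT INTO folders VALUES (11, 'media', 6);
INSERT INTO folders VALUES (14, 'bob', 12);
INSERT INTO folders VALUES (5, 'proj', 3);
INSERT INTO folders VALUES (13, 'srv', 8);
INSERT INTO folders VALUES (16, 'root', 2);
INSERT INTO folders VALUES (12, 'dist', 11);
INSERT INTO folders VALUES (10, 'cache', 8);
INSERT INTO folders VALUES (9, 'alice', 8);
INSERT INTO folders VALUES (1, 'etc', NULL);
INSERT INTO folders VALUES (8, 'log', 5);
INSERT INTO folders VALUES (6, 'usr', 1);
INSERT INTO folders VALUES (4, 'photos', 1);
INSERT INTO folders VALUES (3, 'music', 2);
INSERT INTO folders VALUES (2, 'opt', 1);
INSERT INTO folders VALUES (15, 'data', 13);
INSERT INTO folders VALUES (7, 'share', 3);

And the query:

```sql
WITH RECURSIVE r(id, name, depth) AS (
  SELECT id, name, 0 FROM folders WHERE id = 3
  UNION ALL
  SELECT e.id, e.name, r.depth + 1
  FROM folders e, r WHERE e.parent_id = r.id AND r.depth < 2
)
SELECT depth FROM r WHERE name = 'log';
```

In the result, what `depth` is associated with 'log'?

Base: id=3 (music) at depth 0.
Iteration 1: rows with parent_id in {3} -> proj (id 5, depth 1), share (id 7, depth 1).
Iteration 2: rows with parent_id in {5,7} -> log (id 8, depth 2).
Iteration 3: depth < 2 fails for all current rows; recursion stops.

2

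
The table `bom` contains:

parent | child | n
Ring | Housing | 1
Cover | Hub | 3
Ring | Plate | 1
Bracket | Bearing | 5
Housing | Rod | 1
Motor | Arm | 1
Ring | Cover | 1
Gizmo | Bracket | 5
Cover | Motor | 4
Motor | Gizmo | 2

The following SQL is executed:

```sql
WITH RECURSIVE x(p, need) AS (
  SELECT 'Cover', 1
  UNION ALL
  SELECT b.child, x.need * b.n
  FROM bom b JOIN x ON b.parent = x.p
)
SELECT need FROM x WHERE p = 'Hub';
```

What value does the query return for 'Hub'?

3

Base: (Cover, need=1).
Iteration 1: components of {Cover} -> Hub = 1*3 = 3, Motor = 1*4 = 4.
Iteration 2: components of {Hub,Motor} -> Arm = 4*1 = 4, Gizmo = 4*2 = 8.
Iteration 3: components of {Arm,Gizmo} -> Bracket = 8*5 = 40.
Iteration 4: components of {Bracket} -> Bearing = 40*5 = 200.
Iteration 5: no further components; recursion stops.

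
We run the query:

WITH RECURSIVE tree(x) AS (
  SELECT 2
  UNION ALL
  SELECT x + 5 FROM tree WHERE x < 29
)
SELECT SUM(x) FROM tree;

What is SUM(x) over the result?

Base: x=2.
Iteration 1: 2 < 29 holds -> x = 2 + 5 = 7.
Iteration 2: 7 < 29 holds -> x = 7 + 5 = 12.
Iteration 3: 12 < 29 holds -> x = 12 + 5 = 17.
Iteration 4: 17 < 29 holds -> x = 17 + 5 = 22.
Iteration 5: 22 < 29 holds -> x = 22 + 5 = 27.
Iteration 6: 27 < 29 holds -> x = 27 + 5 = 32.
Iteration 7: 32 < 29 fails; recursion stops.
SUM(x) = 2 + 7 + 12 + 17 + 22 + 27 + 32 = 119.

119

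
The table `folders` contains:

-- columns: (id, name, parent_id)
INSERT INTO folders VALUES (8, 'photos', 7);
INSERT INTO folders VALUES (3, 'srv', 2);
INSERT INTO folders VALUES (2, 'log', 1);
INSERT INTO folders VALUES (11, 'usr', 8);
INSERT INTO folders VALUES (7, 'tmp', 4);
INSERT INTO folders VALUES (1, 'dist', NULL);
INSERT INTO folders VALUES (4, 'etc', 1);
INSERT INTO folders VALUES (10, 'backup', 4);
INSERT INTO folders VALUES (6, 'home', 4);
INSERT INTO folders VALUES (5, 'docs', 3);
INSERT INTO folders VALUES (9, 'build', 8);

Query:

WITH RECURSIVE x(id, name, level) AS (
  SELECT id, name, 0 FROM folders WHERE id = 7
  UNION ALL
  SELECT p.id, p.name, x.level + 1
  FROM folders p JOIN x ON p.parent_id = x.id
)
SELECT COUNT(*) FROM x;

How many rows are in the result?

4

Base: id=7 (tmp) at level 0.
Iteration 1: rows with parent_id in {7} -> photos (id 8, level 1).
Iteration 2: rows with parent_id in {8} -> build (id 9, level 2), usr (id 11, level 2).
Iteration 3: no rows with parent_id in {9,11}; recursion stops.
Total rows emitted: 4.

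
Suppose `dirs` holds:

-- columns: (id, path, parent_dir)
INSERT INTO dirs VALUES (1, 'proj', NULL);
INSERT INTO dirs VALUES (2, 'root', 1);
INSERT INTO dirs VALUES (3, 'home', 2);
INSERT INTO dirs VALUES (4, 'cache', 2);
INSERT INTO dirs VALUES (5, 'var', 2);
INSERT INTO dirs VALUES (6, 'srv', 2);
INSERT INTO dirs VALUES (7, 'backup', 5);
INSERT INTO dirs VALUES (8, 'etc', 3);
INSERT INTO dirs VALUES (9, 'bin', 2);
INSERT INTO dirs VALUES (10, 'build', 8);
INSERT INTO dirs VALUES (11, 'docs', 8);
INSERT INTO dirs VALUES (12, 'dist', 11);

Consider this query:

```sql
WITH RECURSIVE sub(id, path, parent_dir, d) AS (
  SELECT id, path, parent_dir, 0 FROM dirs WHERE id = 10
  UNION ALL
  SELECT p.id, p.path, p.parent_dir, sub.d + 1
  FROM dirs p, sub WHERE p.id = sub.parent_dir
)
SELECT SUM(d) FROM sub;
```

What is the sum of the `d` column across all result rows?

10

Base: id=10 (build), parent_dir=8, d 0.
Iteration 1: join on id=8 -> etc (id 8, parent_dir=3, d 1).
Iteration 2: join on id=3 -> home (id 3, parent_dir=2, d 2).
Iteration 3: join on id=2 -> root (id 2, parent_dir=1, d 3).
Iteration 4: join on id=1 -> proj (id 1, parent_dir=NULL, d 4).
Iteration 5: parent_dir is NULL; no match; recursion stops.
SUM(d) = 0 + 1 + 2 + 3 + 4 = 10.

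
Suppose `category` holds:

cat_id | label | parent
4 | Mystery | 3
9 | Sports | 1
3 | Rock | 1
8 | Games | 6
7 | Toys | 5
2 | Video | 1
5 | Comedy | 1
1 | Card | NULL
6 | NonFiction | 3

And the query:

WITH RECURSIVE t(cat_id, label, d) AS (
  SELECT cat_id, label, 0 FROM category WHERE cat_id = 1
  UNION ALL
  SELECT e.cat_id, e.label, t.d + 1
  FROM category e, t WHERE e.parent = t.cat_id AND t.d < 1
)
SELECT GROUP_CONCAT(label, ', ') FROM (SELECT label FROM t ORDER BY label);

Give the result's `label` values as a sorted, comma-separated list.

Base: cat_id=1 (Card) at d 0.
Iteration 1: rows with parent in {1} -> Video (id 2, d 1), Rock (id 3, d 1), Comedy (id 5, d 1), Sports (id 9, d 1).
Iteration 2: d < 1 fails for all current rows; recursion stops.

Card, Comedy, Rock, Sports, Video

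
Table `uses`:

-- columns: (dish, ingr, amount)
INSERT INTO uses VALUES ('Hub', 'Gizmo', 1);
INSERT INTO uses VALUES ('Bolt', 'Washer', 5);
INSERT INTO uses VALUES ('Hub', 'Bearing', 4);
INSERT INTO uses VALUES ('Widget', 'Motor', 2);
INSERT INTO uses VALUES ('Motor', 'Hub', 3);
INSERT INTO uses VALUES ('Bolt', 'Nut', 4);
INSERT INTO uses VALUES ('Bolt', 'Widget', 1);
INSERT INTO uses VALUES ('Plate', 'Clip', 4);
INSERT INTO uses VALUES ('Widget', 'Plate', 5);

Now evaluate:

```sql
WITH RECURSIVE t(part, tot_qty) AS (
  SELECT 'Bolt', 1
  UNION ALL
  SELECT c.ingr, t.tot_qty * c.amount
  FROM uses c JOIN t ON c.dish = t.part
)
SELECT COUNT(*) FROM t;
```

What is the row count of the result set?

10

Base: (Bolt, tot_qty=1).
Iteration 1: components of {Bolt} -> Nut = 1*4 = 4, Washer = 1*5 = 5, Widget = 1*1 = 1.
Iteration 2: components of {Nut,Washer,Widget} -> Motor = 1*2 = 2, Plate = 1*5 = 5.
Iteration 3: components of {Motor,Plate} -> Clip = 5*4 = 20, Hub = 2*3 = 6.
Iteration 4: components of {Clip,Hub} -> Bearing = 6*4 = 24, Gizmo = 6*1 = 6.
Iteration 5: no further components; recursion stops.
Total rows emitted: 10.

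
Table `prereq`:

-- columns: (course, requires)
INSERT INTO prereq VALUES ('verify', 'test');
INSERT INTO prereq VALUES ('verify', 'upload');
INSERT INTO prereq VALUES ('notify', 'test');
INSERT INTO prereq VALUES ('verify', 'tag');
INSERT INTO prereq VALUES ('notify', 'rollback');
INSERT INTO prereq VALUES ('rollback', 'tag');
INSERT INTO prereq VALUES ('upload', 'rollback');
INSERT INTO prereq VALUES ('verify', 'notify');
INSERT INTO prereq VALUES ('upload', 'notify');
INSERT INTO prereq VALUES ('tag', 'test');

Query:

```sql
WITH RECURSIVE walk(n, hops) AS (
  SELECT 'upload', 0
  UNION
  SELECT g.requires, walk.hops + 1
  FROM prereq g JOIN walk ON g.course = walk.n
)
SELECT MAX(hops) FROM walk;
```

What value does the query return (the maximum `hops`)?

Base: (upload, hops=0).
Iteration 1: edges from {upload} -> (notify, hops=1), (rollback, hops=1).
Iteration 2: edges from {notify,rollback} -> (rollback, hops=2), (tag, hops=2), (test, hops=2).
Iteration 3: edges from {rollback,tag,test} -> (tag, hops=3), (test, hops=3).
Iteration 4: edges from {tag,test} -> (test, hops=4).
Iteration 5: no outgoing edges from {test}; recursion stops.
hops values: 0, 1, 1, 2, 2, 2, 3, 3, 4; the maximum is 4.

4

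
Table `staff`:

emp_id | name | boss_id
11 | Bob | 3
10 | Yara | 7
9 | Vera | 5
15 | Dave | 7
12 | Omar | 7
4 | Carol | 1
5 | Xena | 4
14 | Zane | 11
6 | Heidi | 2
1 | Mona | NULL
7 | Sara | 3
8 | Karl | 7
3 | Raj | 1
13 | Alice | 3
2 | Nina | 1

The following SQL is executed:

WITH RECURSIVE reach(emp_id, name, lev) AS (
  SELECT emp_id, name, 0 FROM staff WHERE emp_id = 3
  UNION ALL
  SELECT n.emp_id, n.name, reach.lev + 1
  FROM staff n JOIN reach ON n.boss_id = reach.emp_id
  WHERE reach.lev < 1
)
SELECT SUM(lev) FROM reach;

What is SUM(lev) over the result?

Base: emp_id=3 (Raj) at lev 0.
Iteration 1: rows with boss_id in {3} -> Sara (id 7, lev 1), Bob (id 11, lev 1), Alice (id 13, lev 1).
Iteration 2: lev < 1 fails for all current rows; recursion stops.
SUM(lev) = 0 + 1 + 1 + 1 = 3.

3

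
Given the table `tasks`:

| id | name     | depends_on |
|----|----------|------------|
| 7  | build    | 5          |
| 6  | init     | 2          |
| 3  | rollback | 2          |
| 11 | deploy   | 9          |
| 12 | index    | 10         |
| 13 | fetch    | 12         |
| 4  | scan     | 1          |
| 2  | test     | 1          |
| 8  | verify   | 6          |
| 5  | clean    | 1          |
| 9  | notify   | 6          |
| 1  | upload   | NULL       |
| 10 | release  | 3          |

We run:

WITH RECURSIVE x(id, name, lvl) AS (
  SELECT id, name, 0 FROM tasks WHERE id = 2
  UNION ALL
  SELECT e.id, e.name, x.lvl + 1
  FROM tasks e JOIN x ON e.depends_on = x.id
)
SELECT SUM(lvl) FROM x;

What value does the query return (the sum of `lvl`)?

Base: id=2 (test) at lvl 0.
Iteration 1: rows with depends_on in {2} -> rollback (id 3, lvl 1), init (id 6, lvl 1).
Iteration 2: rows with depends_on in {3,6} -> verify (id 8, lvl 2), notify (id 9, lvl 2), release (id 10, lvl 2).
Iteration 3: rows with depends_on in {8,9,10} -> deploy (id 11, lvl 3), index (id 12, lvl 3).
Iteration 4: rows with depends_on in {11,12} -> fetch (id 13, lvl 4).
Iteration 5: no rows with depends_on in {13}; recursion stops.
SUM(lvl) = 0 + 1 + 1 + 2 + 2 + 2 + 3 + 3 + 4 = 18.

18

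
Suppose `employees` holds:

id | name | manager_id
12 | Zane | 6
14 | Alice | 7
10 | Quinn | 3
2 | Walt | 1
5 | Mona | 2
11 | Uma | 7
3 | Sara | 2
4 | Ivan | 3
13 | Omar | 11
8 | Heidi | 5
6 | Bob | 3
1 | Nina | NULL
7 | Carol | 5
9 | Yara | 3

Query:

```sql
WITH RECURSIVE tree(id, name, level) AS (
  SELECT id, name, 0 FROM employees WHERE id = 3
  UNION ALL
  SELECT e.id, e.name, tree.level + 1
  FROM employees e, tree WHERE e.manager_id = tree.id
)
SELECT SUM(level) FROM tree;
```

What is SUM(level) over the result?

6

Base: id=3 (Sara) at level 0.
Iteration 1: rows with manager_id in {3} -> Ivan (id 4, level 1), Bob (id 6, level 1), Yara (id 9, level 1), Quinn (id 10, level 1).
Iteration 2: rows with manager_id in {4,6,9,10} -> Zane (id 12, level 2).
Iteration 3: no rows with manager_id in {12}; recursion stops.
SUM(level) = 0 + 1 + 1 + 1 + 1 + 2 = 6.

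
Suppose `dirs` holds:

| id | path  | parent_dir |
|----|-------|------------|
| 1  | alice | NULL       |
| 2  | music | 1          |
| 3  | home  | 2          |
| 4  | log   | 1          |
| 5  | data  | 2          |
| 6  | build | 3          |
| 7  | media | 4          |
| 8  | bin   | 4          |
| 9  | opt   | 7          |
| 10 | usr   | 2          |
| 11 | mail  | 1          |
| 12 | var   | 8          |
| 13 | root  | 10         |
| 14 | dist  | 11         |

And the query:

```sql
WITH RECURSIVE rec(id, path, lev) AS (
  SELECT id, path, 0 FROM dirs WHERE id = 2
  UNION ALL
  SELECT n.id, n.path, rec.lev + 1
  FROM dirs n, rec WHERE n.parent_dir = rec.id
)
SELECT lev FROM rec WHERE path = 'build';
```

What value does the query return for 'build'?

Base: id=2 (music) at lev 0.
Iteration 1: rows with parent_dir in {2} -> home (id 3, lev 1), data (id 5, lev 1), usr (id 10, lev 1).
Iteration 2: rows with parent_dir in {3,5,10} -> build (id 6, lev 2), root (id 13, lev 2).
Iteration 3: no rows with parent_dir in {6,13}; recursion stops.

2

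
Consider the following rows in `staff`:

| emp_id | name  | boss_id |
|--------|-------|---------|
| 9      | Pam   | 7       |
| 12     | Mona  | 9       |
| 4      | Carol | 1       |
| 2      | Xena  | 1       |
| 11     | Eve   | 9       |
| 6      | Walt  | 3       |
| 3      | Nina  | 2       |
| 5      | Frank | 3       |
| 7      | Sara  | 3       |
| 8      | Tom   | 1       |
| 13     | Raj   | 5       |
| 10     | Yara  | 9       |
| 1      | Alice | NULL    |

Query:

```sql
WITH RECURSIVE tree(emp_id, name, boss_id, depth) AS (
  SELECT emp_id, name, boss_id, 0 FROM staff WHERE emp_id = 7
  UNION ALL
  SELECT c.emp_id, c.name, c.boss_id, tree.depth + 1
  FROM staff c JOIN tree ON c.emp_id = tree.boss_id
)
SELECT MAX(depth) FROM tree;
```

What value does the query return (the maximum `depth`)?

Base: emp_id=7 (Sara), boss_id=3, depth 0.
Iteration 1: join on emp_id=3 -> Nina (id 3, boss_id=2, depth 1).
Iteration 2: join on emp_id=2 -> Xena (id 2, boss_id=1, depth 2).
Iteration 3: join on emp_id=1 -> Alice (id 1, boss_id=NULL, depth 3).
Iteration 4: boss_id is NULL; no match; recursion stops.
depth values: 0, 1, 2, 3; the maximum is 3.

3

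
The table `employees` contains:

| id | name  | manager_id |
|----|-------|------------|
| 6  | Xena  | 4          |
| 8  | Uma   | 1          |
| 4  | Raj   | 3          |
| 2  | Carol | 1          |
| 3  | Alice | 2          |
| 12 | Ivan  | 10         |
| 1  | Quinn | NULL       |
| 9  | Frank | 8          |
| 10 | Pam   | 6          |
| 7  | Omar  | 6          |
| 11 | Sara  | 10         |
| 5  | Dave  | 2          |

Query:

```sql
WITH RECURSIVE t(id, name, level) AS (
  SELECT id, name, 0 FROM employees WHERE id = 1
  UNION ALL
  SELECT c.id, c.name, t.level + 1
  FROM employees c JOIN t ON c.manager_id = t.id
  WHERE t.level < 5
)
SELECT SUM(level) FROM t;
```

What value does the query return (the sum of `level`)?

25

Base: id=1 (Quinn) at level 0.
Iteration 1: rows with manager_id in {1} -> Carol (id 2, level 1), Uma (id 8, level 1).
Iteration 2: rows with manager_id in {2,8} -> Alice (id 3, level 2), Dave (id 5, level 2), Frank (id 9, level 2).
Iteration 3: rows with manager_id in {3,5,9} -> Raj (id 4, level 3).
Iteration 4: rows with manager_id in {4} -> Xena (id 6, level 4).
Iteration 5: rows with manager_id in {6} -> Omar (id 7, level 5), Pam (id 10, level 5).
Iteration 6: level < 5 fails for all current rows; recursion stops.
SUM(level) = 0 + 1 + 1 + 2 + 2 + 2 + 3 + 4 + 5 + 5 = 25.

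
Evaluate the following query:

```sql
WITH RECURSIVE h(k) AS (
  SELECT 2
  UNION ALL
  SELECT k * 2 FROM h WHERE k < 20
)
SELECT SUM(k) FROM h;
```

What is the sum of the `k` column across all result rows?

62

Base: k=2.
Iteration 1: 2 < 20 holds -> k = 2 * 2 = 4.
Iteration 2: 4 < 20 holds -> k = 4 * 2 = 8.
Iteration 3: 8 < 20 holds -> k = 8 * 2 = 16.
Iteration 4: 16 < 20 holds -> k = 16 * 2 = 32.
Iteration 5: 32 < 20 fails; recursion stops.
SUM(k) = 2 + 4 + 8 + 16 + 32 = 62.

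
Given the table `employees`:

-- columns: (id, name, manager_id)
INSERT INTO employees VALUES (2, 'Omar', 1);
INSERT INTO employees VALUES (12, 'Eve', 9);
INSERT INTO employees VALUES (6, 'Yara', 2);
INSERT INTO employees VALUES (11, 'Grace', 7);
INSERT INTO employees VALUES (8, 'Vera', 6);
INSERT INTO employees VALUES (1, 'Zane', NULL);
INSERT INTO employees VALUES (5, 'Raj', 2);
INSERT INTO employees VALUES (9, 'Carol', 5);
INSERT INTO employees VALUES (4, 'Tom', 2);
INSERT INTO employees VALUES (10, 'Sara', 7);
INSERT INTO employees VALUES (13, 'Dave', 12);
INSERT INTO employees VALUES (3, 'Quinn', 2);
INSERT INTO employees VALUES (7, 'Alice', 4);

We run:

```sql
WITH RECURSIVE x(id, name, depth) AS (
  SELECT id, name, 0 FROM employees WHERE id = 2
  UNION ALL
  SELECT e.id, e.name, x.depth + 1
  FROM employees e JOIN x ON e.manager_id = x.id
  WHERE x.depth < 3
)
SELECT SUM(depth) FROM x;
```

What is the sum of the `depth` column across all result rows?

19

Base: id=2 (Omar) at depth 0.
Iteration 1: rows with manager_id in {2} -> Quinn (id 3, depth 1), Tom (id 4, depth 1), Raj (id 5, depth 1), Yara (id 6, depth 1).
Iteration 2: rows with manager_id in {3,4,5,6} -> Alice (id 7, depth 2), Vera (id 8, depth 2), Carol (id 9, depth 2).
Iteration 3: rows with manager_id in {7,8,9} -> Sara (id 10, depth 3), Grace (id 11, depth 3), Eve (id 12, depth 3).
Iteration 4: depth < 3 fails for all current rows; recursion stops.
SUM(depth) = 0 + 1 + 1 + 1 + 1 + 2 + 2 + 2 + 3 + 3 + 3 = 19.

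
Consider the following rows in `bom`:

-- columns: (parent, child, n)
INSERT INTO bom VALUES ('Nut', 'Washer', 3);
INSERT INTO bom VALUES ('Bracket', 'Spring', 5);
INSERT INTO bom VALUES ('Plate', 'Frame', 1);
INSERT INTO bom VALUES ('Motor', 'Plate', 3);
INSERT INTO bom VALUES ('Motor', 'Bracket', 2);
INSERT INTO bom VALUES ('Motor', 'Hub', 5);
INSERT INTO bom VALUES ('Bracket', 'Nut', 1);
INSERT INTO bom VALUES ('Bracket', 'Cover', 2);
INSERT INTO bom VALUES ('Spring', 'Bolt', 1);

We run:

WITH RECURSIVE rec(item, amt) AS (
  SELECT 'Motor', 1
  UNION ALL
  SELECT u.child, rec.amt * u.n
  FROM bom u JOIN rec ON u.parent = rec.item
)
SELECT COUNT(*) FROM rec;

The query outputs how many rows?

10

Base: (Motor, amt=1).
Iteration 1: components of {Motor} -> Bracket = 1*2 = 2, Hub = 1*5 = 5, Plate = 1*3 = 3.
Iteration 2: components of {Bracket,Hub,Plate} -> Cover = 2*2 = 4, Frame = 3*1 = 3, Nut = 2*1 = 2, Spring = 2*5 = 10.
Iteration 3: components of {Cover,Frame,Nut,Spring} -> Bolt = 10*1 = 10, Washer = 2*3 = 6.
Iteration 4: no further components; recursion stops.
Total rows emitted: 10.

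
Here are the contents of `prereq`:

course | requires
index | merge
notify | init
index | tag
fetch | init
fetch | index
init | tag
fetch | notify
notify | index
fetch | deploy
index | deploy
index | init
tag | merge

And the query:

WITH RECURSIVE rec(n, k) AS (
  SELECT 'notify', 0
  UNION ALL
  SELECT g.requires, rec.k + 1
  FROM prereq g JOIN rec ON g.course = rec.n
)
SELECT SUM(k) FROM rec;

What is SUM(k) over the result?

25

Base: (notify, k=0).
Iteration 1: edges from {notify} -> (index, k=1), (init, k=1).
Iteration 2: edges from {index,init} -> (deploy, k=2), (init, k=2), (merge, k=2), (tag, k=2) x2. [UNION ALL keeps all 5 new rows, including repeats]
Iteration 3: edges from {deploy,init,merge,tag} -> (merge, k=3) x2, (tag, k=3). [UNION ALL keeps all 3 new rows, including repeats]
Iteration 4: edges from {merge,tag} -> (merge, k=4).
Iteration 5: no outgoing edges from {merge}; recursion stops.
SUM(k) = 0 + 1 + 1 + 2 + 2 + 2 + 2 + 2 + 3 + 3 + 3 + 4 = 25.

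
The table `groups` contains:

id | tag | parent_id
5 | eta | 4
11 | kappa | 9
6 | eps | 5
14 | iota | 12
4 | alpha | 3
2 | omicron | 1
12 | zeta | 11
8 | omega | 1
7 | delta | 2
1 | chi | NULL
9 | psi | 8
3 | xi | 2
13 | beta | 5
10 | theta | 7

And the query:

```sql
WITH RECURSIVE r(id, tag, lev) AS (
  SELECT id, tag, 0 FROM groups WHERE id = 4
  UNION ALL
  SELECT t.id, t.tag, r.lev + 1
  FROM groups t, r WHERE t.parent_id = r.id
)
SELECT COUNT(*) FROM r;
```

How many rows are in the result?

4

Base: id=4 (alpha) at lev 0.
Iteration 1: rows with parent_id in {4} -> eta (id 5, lev 1).
Iteration 2: rows with parent_id in {5} -> eps (id 6, lev 2), beta (id 13, lev 2).
Iteration 3: no rows with parent_id in {6,13}; recursion stops.
Total rows emitted: 4.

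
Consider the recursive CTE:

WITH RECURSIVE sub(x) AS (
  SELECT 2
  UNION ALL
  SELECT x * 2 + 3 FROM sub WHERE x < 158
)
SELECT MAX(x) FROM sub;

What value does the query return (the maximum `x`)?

Base: x=2.
Iteration 1: 2 < 158 holds -> x = 2 * 2 + 3 = 7.
Iteration 2: 7 < 158 holds -> x = 7 * 2 + 3 = 17.
Iteration 3: 17 < 158 holds -> x = 17 * 2 + 3 = 37.
Iteration 4: 37 < 158 holds -> x = 37 * 2 + 3 = 77.
Iteration 5: 77 < 158 holds -> x = 77 * 2 + 3 = 157.
Iteration 6: 157 < 158 holds -> x = 157 * 2 + 3 = 317.
Iteration 7: 317 < 158 fails; recursion stops.
x values: 2, 7, 17, 37, 77, 157, 317; the maximum is 317.

317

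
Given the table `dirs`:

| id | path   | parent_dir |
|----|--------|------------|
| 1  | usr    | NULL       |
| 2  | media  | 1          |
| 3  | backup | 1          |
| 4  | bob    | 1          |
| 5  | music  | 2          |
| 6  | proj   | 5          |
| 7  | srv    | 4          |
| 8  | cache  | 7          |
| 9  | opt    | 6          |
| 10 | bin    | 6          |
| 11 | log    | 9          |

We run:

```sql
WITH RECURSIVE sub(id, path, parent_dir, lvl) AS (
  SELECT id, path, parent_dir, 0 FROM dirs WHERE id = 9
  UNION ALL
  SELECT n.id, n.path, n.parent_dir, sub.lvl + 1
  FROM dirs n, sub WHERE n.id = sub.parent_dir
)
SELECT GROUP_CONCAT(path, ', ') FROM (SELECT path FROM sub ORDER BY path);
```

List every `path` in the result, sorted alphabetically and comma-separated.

media, music, opt, proj, usr

Base: id=9 (opt), parent_dir=6, lvl 0.
Iteration 1: join on id=6 -> proj (id 6, parent_dir=5, lvl 1).
Iteration 2: join on id=5 -> music (id 5, parent_dir=2, lvl 2).
Iteration 3: join on id=2 -> media (id 2, parent_dir=1, lvl 3).
Iteration 4: join on id=1 -> usr (id 1, parent_dir=NULL, lvl 4).
Iteration 5: parent_dir is NULL; no match; recursion stops.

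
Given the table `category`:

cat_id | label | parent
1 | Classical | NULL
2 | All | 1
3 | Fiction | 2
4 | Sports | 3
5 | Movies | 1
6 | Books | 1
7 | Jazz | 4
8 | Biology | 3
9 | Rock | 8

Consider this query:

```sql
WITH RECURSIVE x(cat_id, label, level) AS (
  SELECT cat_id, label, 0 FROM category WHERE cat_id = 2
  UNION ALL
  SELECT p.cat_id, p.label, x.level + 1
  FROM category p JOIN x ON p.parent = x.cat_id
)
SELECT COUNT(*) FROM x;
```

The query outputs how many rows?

6

Base: cat_id=2 (All) at level 0.
Iteration 1: rows with parent in {2} -> Fiction (id 3, level 1).
Iteration 2: rows with parent in {3} -> Sports (id 4, level 2), Biology (id 8, level 2).
Iteration 3: rows with parent in {4,8} -> Jazz (id 7, level 3), Rock (id 9, level 3).
Iteration 4: no rows with parent in {7,9}; recursion stops.
Total rows emitted: 6.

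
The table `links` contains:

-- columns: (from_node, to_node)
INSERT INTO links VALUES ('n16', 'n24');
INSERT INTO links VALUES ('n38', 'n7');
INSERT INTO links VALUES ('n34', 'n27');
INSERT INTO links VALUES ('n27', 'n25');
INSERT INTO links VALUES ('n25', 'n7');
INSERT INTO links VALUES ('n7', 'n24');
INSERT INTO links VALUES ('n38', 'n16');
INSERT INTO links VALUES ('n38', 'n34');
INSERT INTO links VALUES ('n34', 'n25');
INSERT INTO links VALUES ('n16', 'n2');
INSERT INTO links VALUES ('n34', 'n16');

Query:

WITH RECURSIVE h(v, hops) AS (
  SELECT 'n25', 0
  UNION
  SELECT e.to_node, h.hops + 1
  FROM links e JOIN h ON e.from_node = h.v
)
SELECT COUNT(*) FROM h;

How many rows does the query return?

Base: (n25, hops=0).
Iteration 1: edges from {n25} -> (n7, hops=1).
Iteration 2: edges from {n7} -> (n24, hops=2).
Iteration 3: no outgoing edges from {n24}; recursion stops.
Total rows emitted: 3.

3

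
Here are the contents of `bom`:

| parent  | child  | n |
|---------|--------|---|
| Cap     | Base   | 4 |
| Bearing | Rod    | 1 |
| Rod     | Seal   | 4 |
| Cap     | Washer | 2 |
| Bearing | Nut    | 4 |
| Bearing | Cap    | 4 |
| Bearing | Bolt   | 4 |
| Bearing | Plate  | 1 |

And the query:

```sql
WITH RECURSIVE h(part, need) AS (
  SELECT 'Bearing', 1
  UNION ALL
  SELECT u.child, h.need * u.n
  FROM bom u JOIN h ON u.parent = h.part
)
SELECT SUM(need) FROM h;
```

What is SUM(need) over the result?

Base: (Bearing, need=1).
Iteration 1: components of {Bearing} -> Bolt = 1*4 = 4, Cap = 1*4 = 4, Nut = 1*4 = 4, Plate = 1*1 = 1, Rod = 1*1 = 1.
Iteration 2: components of {Bolt,Cap,Nut,Plate,Rod} -> Base = 4*4 = 16, Seal = 1*4 = 4, Washer = 4*2 = 8.
Iteration 3: no further components; recursion stops.
SUM(need) = 1 + 1 + 1 + 4 + 4 + 4 + 4 + 8 + 16 = 43.

43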